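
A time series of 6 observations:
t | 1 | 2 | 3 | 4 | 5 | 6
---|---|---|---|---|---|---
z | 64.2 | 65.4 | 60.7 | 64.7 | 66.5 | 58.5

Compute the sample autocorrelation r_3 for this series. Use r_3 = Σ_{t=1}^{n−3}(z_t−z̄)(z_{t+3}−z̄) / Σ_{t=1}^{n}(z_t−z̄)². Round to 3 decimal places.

Mean z̄ = (64.2 + 65.4 + 60.7 + 64.7 + 66.5 + 58.5)/6 = 63.3333
Deviations from mean: 0.8667, 2.0667, -2.6333, 1.3667, 3.1667, -4.8333
Numerator Σ_{t=1}^{3}(z_t−z̄)(z_{t+3}−z̄) = 20.4567
Denominator Σ(z_t−z̄)² = 47.2133
r_3 = 20.4567 / 47.2133 = 0.433

0.433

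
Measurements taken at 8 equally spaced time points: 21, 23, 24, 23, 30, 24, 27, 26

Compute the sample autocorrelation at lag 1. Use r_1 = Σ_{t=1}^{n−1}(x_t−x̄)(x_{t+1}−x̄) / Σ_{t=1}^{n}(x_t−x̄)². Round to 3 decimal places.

-0.051

Mean x̄ = (21 + 23 + 24 + 23 + 30 + 24 + 27 + 26)/8 = 24.7500
Deviations from mean: -3.7500, -1.7500, -0.7500, -1.7500, 5.2500, -0.7500, 2.2500, 1.2500
Numerator Σ_{t=1}^{7}(x_t−x̄)(x_{t+1}−x̄) = -2.8125
Denominator Σ(x_t−x̄)² = 55.5000
r_1 = -2.8125 / 55.5000 = -0.051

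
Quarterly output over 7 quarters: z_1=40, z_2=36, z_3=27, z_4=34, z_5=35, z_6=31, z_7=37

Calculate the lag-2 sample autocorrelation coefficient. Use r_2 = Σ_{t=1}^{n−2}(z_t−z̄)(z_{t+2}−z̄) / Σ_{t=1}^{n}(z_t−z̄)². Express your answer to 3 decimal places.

-0.414

Mean z̄ = (40 + 36 + 27 + 34 + 35 + 31 + 37)/7 = 34.2857
Σ(z_t−z̄)(z_{t+2}−z̄) = (-41.6327) + (-0.4898) + (-5.2041) + (0.9388) + (1.9388) = -44.4490
Denominator Σ(z_t−z̄)² = 107.4286
r_2 = -44.4490 / 107.4286 = -0.414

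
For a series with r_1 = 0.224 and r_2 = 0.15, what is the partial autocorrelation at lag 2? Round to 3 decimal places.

φ_{22} = (r_2 − r_1²) / (1 − r_1²)
r_1² = (0.224)² = 0.050176
Numerator = 0.15 − 0.0502 = 0.0998; denominator = 1 − 0.0502 = 0.9498
φ_{22} = 0.0998 / 0.9498 = 0.105

0.105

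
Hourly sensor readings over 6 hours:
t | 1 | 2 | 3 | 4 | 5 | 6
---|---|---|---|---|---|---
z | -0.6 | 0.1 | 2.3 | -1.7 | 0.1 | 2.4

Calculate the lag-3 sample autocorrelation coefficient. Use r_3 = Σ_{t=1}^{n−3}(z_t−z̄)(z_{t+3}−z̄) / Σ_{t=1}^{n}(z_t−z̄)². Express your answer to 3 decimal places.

0.454

Mean z̄ = (-0.6 + 0.1 + 2.3 − 1.7 + 0.1 + 2.4)/6 = 0.4333
Deviations from mean: -1.0333, -0.3333, 1.8667, -2.1333, -0.3333, 1.9667
Σ(z_t−z̄)(z_{t+3}−z̄) = (2.2044) + (0.1111) + (3.6711) = 5.9867
Denominator Σ(z_t−z̄)² = 13.1933
r_3 = 5.9867 / 13.1933 = 0.454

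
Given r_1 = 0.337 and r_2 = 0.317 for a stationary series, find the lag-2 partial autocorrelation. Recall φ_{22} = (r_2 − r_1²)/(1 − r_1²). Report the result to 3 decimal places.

0.229

φ_{22} = (r_2 − r_1²) / (1 − r_1²)
r_1² = (0.337)² = 0.113569
Numerator = 0.317 − 0.1136 = 0.2034; denominator = 1 − 0.1136 = 0.8864
φ_{22} = 0.2034 / 0.8864 = 0.229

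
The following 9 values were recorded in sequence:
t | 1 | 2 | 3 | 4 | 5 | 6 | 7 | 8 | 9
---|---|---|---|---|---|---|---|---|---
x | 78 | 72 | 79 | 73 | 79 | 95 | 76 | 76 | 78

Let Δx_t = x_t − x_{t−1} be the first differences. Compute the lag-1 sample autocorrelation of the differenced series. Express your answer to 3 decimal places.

-0.422

First differences Δx: -6, 7, -6, 6, 16, -19, 0, 2
Mean of differences = 0.0000
Numerator Σ(Δx_t−Δx̄)(Δx_{t+1}−Δx̄) = -328.0000
Denominator Σ(Δx_t−Δx̄)² = 778.0000
r_1(Δx) = -328.0000 / 778.0000 = -0.422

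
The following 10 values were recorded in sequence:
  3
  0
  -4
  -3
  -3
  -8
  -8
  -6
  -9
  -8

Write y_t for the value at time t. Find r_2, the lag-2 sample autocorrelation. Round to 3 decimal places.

Mean ȳ = (3 + 0 − 4 − 3 − 3 − 8 − 8 − 6 − 9 − 8)/10 = -4.6000
Numerator Σ_{t=1}^{8}(y_t−ȳ)(y_{t+2}−ȳ) = 26.4800
Denominator Σ(y_t−ȳ)² = 140.4000
r_2 = 26.4800 / 140.4000 = 0.189

0.189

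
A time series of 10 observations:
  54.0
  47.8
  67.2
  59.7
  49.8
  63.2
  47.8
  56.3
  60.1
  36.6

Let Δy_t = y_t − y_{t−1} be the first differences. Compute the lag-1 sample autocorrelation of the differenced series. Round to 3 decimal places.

-0.439

First differences Δy: -6.2, 19.4, -7.5, -9.9, 13.4, -15.4, 8.5, 3.8, -23.5
Mean of differences = -1.9333
Numerator Σ(Δy_t−Δȳ)(Δy_{t+1}−Δȳ) = -698.4078
Denominator Σ(Δy_t−Δȳ)² = 1591.0800
r_1(Δy) = -698.4078 / 1591.0800 = -0.439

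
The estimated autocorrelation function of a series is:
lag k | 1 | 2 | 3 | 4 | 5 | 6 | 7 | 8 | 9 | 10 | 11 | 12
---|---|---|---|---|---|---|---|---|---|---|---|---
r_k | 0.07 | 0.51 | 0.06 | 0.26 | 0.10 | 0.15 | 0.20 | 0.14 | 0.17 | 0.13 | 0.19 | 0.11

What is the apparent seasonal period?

The largest autocorrelation is r_2 = 0.51, with a weaker echo at lag 4 (0.26); the remaining lags stay at or below 0.20.
The dominant spike at lag 2 indicates a seasonal period of 2.

2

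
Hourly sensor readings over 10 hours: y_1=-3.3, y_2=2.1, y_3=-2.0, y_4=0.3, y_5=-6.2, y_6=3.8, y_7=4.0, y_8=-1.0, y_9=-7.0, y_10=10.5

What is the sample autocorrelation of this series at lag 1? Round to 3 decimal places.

Mean ȳ = (-3.3 + 2.1 − 2.0 + 0.3 − 6.2 + 3.8 + 4.0 − 1.0 − 7.0 + 10.5)/10 = 0.1200
Numerator Σ_{t=1}^{9}(y_t−ȳ)(y_{t+1}−ȳ) = -91.7444
Denominator Σ(y_t−ȳ)² = 248.3760
r_1 = -91.7444 / 248.3760 = -0.369

-0.369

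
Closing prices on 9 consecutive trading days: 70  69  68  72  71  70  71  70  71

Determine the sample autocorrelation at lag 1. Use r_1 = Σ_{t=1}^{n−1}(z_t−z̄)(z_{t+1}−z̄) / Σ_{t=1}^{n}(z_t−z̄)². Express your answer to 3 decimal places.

-0.024

Mean z̄ = (70 + 69 + 68 + 72 + 71 + 70 + 71 + 70 + 71)/9 = 70.2222
Numerator Σ_{t=1}^{8}(z_t−z̄)(z_{t+1}−z̄) = -0.2716
Denominator Σ(z_t−z̄)² = 11.5556
r_1 = -0.2716 / 11.5556 = -0.024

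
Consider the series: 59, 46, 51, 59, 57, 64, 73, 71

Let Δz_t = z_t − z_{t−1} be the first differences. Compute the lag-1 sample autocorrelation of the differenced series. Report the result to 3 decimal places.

First differences Δz: -13, 5, 8, -2, 7, 9, -2
Mean of differences = 1.7143
Numerator Σ(Δz_t−Δz̄)(Δz_{t+1}−Δz̄) = -59.2245
Denominator Σ(Δz_t−Δz̄)² = 375.4286
r_1(Δz) = -59.2245 / 375.4286 = -0.158

-0.158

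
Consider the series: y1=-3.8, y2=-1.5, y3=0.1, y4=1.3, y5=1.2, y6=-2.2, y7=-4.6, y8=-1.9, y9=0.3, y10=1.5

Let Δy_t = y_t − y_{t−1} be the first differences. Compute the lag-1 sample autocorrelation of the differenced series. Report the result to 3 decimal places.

First differences Δy: 2.3, 1.6, 1.2, -0.1, -3.4, -2.4, 2.7, 2.2, 1.2
Mean of differences = 0.5889
Numerator Σ(Δy_t−Δȳ)(Δy_{t+1}−Δȳ) = 14.6732
Denominator Σ(Δy_t−Δȳ)² = 37.0689
r_1(Δy) = 14.6732 / 37.0689 = 0.396

0.396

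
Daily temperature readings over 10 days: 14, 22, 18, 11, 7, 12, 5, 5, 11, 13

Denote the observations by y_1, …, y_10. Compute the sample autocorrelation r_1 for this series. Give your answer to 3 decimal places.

0.501

Mean ȳ = (14 + 22 + 18 + 11 + 7 + 12 + 5 + 5 + 11 + 13)/10 = 11.8000
Numerator Σ_{t=1}^{9}(y_t−ȳ)(y_{t+1}−ȳ) = 132.9600
Denominator Σ(y_t−ȳ)² = 265.6000
r_1 = 132.9600 / 265.6000 = 0.501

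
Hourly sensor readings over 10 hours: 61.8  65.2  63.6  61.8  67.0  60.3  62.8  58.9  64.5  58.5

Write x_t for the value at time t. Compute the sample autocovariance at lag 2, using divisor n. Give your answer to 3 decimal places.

Mean x̄ = (61.8 + 65.2 + 63.6 + 61.8 + 67.0 + 60.3 + 62.8 + 58.9 + 64.5 + 58.5)/10 = 62.4400
Σ_{t=1}^{8}(x_t−x̄)(x_{t+2}−x̄) = 28.0568
γ_2 = 28.0568 / 10 = 2.806

2.806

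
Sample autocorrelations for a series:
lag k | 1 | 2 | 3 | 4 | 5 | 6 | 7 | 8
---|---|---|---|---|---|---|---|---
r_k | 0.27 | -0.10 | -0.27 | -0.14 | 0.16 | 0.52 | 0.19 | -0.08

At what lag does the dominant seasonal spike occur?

The largest autocorrelation is r_6 = 0.52; the remaining lags stay at or below 0.27.
The dominant spike at lag 6 indicates a seasonal period of 6.

6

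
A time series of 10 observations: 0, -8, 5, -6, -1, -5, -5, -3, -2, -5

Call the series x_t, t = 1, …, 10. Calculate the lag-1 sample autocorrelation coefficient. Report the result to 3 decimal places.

-0.702

Mean x̄ = (0 − 8 + 5 − 6 − 1 − 5 − 5 − 3 − 2 − 5)/10 = -3.0000
Numerator Σ_{t=1}^{9}(x_t−x̄)(x_{t+1}−x̄) = -87.0000
Denominator Σ(x_t−x̄)² = 124.0000
r_1 = -87.0000 / 124.0000 = -0.702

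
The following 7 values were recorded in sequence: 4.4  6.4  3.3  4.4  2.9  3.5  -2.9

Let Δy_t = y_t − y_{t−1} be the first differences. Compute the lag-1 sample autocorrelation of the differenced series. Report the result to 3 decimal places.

First differences Δy: 2.0, -3.1, 1.1, -1.5, 0.6, -6.4
Mean of differences = -1.2167
Numerator Σ(Δy_t−Δȳ)(Δy_{t+1}−Δȳ) = -21.0086
Denominator Σ(Δy_t−Δȳ)² = 49.5083
r_1(Δy) = -21.0086 / 49.5083 = -0.424

-0.424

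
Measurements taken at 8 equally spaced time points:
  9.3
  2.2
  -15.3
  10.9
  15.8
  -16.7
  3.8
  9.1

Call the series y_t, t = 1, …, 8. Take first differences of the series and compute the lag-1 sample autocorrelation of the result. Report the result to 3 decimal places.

-0.359

First differences Δy: -7.1, -17.5, 26.2, 4.9, -32.5, 20.5, 5.3
Mean of differences = -0.0286
Numerator Σ(Δy_t−Δȳ)(Δy_{t+1}−Δȳ) = -922.6751
Denominator Σ(Δy_t−Δȳ)² = 2571.6943
r_1(Δy) = -922.6751 / 2571.6943 = -0.359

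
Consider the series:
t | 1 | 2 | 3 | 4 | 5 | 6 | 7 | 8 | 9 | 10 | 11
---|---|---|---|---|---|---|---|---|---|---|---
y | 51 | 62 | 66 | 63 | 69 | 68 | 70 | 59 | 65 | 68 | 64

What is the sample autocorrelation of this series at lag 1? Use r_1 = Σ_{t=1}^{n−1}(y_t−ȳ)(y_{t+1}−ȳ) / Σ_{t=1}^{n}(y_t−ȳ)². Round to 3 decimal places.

0.090

Mean ȳ = (51 + 62 + 66 + 63 + 69 + 68 + 70 + 59 + 65 + 68 + 64)/11 = 64.0909
Numerator Σ_{t=1}^{10}(y_t−ȳ)(y_{t+1}−ȳ) = 26.7190
Denominator Σ(y_t−ȳ)² = 296.9091
r_1 = 26.7190 / 296.9091 = 0.090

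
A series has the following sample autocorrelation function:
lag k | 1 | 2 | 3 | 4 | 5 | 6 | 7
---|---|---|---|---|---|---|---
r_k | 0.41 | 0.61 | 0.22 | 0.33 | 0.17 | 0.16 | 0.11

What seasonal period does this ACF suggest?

The largest autocorrelation is r_2 = 0.61; the remaining lags stay at or below 0.41.
The dominant spike at lag 2 indicates a seasonal period of 2.

2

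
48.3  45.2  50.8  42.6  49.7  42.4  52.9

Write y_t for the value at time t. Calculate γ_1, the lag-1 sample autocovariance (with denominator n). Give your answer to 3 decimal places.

-10.819

Mean ȳ = (48.3 + 45.2 + 50.8 + 42.6 + 49.7 + 42.4 + 52.9)/7 = 47.4143
Deviations: 0.8857, -2.2143, 3.3857, -4.8143, 2.2857, -5.0143, 5.4857
Σ_{t=1}^{6}(y_t−ȳ)(y_{t+1}−ȳ) = -75.7302
γ_1 = -75.7302 / 7 = -10.819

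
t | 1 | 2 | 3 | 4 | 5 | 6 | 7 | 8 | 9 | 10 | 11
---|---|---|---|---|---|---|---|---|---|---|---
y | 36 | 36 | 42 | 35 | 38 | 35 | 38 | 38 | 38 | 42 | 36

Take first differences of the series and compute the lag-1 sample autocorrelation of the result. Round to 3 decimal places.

First differences Δy: 0, 6, -7, 3, -3, 3, 0, 0, 4, -6
Mean of differences = 0.0000
Numerator Σ(Δy_t−Δȳ)(Δy_{t+1}−Δȳ) = -105.0000
Denominator Σ(Δy_t−Δȳ)² = 164.0000
r_1(Δy) = -105.0000 / 164.0000 = -0.640

-0.640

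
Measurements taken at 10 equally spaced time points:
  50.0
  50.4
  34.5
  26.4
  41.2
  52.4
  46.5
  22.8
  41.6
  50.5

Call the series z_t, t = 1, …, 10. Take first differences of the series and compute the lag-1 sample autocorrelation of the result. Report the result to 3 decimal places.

-0.021

First differences Δz: 0.4, -15.9, -8.1, 14.8, 11.2, -5.9, -23.7, 18.8, 8.9
Mean of differences = 0.0556
Numerator Σ(Δz_t−Δz̄)(Δz_{t+1}−Δz̄) = -35.6942
Denominator Σ(Δz_t−Δz̄)² = 1692.1822
r_1(Δz) = -35.6942 / 1692.1822 = -0.021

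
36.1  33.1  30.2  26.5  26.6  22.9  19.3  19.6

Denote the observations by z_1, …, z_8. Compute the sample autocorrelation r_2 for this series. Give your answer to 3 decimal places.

Mean z̄ = (36.1 + 33.1 + 30.2 + 26.5 + 26.6 + 22.9 + 19.3 + 19.6)/8 = 26.7875
Σ(z_t−z̄)(z_{t+2}−z̄) = (31.7789) + (-1.8148) + (-0.6398) + (1.1177) + (1.4039) + (27.9414) = 59.7872
Denominator Σ(z_t−z̄)² = 261.1688
r_2 = 59.7872 / 261.1688 = 0.229

0.229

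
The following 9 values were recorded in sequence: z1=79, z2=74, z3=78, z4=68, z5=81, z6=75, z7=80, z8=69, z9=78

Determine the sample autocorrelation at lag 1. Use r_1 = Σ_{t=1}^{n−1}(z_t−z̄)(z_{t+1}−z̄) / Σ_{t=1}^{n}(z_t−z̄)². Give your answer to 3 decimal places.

Mean z̄ = (79 + 74 + 78 + 68 + 81 + 75 + 80 + 69 + 78)/9 = 75.7778
Numerator Σ_{t=1}^{8}(z_t−z̄)(z_{t+1}−z̄) = -118.6049
Denominator Σ(z_t−z̄)² = 175.5556
r_1 = -118.6049 / 175.5556 = -0.676

-0.676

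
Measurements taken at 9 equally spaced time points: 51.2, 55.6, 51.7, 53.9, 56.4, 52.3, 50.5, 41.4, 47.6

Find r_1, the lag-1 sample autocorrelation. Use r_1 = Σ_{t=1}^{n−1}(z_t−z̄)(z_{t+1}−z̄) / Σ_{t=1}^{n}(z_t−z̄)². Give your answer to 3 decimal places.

0.393

Mean z̄ = (51.2 + 55.6 + 51.7 + 53.9 + 56.4 + 52.3 + 50.5 + 41.4 + 47.6)/9 = 51.1778
Numerator Σ_{t=1}^{8}(z_t−z̄)(z_{t+1}−z̄) = 64.7551
Denominator Σ(z_t−z̄)² = 164.6356
r_1 = 64.7551 / 164.6356 = 0.393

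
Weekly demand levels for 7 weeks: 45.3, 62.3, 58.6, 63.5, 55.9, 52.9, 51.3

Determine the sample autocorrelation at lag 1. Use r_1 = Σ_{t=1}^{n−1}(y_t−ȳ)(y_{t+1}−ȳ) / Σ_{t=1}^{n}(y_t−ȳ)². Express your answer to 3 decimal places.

-0.054

Mean ȳ = (45.3 + 62.3 + 58.6 + 63.5 + 55.9 + 52.9 + 51.3)/7 = 55.6857
Deviations from mean: -10.3857, 6.6143, 2.9143, 7.8143, 0.2143, -2.7857, -4.3857
Σ(y_t−ȳ)(y_{t+1}−ȳ) = (-68.6941) + (19.2759) + (22.7731) + (1.6745) + (-0.5969) + (12.2173) = -13.3502
Denominator Σ(y_t−ȳ)² = 248.2086
r_1 = -13.3502 / 248.2086 = -0.054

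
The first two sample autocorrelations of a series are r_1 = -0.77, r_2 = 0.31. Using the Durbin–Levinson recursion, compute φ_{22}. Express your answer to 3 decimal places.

-0.695

φ_{22} = (r_2 − r_1²) / (1 − r_1²)
r_1² = (-0.77)² = 0.5929
Numerator = 0.31 − 0.5929 = -0.2829; denominator = 1 − 0.5929 = 0.4071
φ_{22} = -0.2829 / 0.4071 = -0.695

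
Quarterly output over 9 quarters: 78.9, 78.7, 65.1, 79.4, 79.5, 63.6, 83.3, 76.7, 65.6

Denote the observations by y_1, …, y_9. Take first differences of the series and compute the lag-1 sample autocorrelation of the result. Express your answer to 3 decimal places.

First differences Δy: -0.2, -13.6, 14.3, 0.1, -15.9, 19.7, -6.6, -11.1
Mean of differences = -1.6625
Numerator Σ(Δy_t−Δȳ)(Δy_{t+1}−Δȳ) = -567.9989
Denominator Σ(Δy_t−Δȳ)² = 1175.0588
r_1(Δy) = -567.9989 / 1175.0588 = -0.483

-0.483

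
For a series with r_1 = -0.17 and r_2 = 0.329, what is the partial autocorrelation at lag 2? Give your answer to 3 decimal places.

φ_{22} = (r_2 − r_1²) / (1 − r_1²)
r_1² = (-0.17)² = 0.0289
Numerator = 0.329 − 0.0289 = 0.3001; denominator = 1 − 0.0289 = 0.9711
φ_{22} = 0.3001 / 0.9711 = 0.309

0.309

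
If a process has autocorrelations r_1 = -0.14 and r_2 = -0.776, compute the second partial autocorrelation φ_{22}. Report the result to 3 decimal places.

-0.812

φ_{22} = (r_2 − r_1²) / (1 − r_1²)
r_1² = (-0.14)² = 0.0196
Numerator = -0.776 − 0.0196 = -0.7956; denominator = 1 − 0.0196 = 0.9804
φ_{22} = -0.7956 / 0.9804 = -0.812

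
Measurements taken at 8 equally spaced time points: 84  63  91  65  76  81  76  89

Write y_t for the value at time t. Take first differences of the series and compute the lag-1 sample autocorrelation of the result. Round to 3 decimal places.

-0.736

First differences Δy: -21, 28, -26, 11, 5, -5, 13
Mean of differences = 0.7143
Numerator Σ(Δy_t−Δȳ)(Δy_{t+1}−Δȳ) = -1646.7959
Denominator Σ(Δy_t−Δȳ)² = 2237.4286
r_1(Δy) = -1646.7959 / 2237.4286 = -0.736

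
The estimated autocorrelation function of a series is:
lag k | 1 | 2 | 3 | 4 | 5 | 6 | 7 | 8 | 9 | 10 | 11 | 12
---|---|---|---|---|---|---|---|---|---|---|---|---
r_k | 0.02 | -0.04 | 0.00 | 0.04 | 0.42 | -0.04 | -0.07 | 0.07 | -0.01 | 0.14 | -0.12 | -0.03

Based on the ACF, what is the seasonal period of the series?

The largest autocorrelation is r_5 = 0.42; the remaining lags stay at or below 0.14.
The dominant spike at lag 5 indicates a seasonal period of 5.

5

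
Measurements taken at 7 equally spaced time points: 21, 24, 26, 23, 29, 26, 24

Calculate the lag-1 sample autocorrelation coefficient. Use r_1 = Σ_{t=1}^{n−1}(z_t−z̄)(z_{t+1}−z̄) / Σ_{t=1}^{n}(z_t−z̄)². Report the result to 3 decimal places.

Mean z̄ = (21 + 24 + 26 + 23 + 29 + 26 + 24)/7 = 24.7143
Deviations from mean: -3.7143, -0.7143, 1.2857, -1.7143, 4.2857, 1.2857, -0.7143
Σ(z_t−z̄)(z_{t+1}−z̄) = (2.6531) + (-0.9184) + (-2.2041) + (-7.3469) + (5.5102) + (-0.9184) = -3.2245
Denominator Σ(z_t−z̄)² = 39.4286
r_1 = -3.2245 / 39.4286 = -0.082

-0.082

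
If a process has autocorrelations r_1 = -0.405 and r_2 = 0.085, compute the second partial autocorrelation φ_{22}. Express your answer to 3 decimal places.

φ_{22} = (r_2 − r_1²) / (1 − r_1²)
r_1² = (-0.405)² = 0.164025
Numerator = 0.085 − 0.1640 = -0.0790; denominator = 1 − 0.1640 = 0.8360
φ_{22} = -0.0790 / 0.8360 = -0.095

-0.095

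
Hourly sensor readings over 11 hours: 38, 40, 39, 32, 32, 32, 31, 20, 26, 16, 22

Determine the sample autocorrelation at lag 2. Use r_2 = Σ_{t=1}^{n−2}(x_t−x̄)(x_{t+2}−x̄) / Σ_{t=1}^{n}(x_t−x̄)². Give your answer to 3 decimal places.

Mean x̄ = (38 + 40 + 39 + 32 + 32 + 32 + 31 + 20 + 26 + 16 + 22)/11 = 29.8182
Numerator Σ_{t=1}^{9}(x_t−x̄)(x_{t+2}−x̄) = 264.2975
Denominator Σ(x_t−x̄)² = 633.6364
r_2 = 264.2975 / 633.6364 = 0.417

0.417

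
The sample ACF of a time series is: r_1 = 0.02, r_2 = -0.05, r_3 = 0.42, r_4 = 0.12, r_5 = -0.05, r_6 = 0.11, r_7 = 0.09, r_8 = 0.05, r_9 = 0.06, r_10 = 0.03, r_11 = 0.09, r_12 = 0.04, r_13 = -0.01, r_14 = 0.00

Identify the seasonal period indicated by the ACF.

3

The largest autocorrelation is r_3 = 0.42; the remaining lags stay at or below 0.12.
The dominant spike at lag 3 indicates a seasonal period of 3.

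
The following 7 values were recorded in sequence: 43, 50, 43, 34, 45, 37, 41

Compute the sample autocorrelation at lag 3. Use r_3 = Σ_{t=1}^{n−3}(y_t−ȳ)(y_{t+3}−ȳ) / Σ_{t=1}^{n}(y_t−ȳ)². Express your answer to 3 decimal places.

0.108

Mean ȳ = (43 + 50 + 43 + 34 + 45 + 37 + 41)/7 = 41.8571
Σ(y_t−ȳ)(y_{t+3}−ȳ) = (-8.9796) + (25.5918) + (-5.5510) + (6.7347) = 17.7959
Denominator Σ(y_t−ȳ)² = 164.8571
r_3 = 17.7959 / 164.8571 = 0.108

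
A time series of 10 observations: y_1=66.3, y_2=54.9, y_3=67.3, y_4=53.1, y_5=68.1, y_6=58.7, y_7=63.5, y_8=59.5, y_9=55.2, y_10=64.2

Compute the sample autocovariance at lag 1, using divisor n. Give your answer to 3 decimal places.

-21.170

Mean ȳ = (66.3 + 54.9 + 67.3 + 53.1 + 68.1 + 58.7 + 63.5 + 59.5 + 55.2 + 64.2)/10 = 61.0800
Σ_{t=1}^{9}(y_t−ȳ)(y_{t+1}−ȳ) = -211.7004
γ_1 = -211.7004 / 10 = -21.170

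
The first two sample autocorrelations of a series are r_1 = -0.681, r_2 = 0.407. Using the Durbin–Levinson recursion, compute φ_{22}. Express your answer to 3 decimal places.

-0.106

φ_{22} = (r_2 − r_1²) / (1 − r_1²)
r_1² = (-0.681)² = 0.463761
Numerator = 0.407 − 0.4638 = -0.0568; denominator = 1 − 0.4638 = 0.5362
φ_{22} = -0.0568 / 0.5362 = -0.106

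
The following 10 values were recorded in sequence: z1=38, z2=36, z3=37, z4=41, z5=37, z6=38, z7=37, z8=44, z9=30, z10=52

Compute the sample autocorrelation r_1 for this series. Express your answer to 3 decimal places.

Mean z̄ = (38 + 36 + 37 + 41 + 37 + 38 + 37 + 44 + 30 + 52)/10 = 39.0000
Numerator Σ_{t=1}^{9}(z_t−z̄)(z_{t+1}−z̄) = -167.0000
Denominator Σ(z_t−z̄)² = 302.0000
r_1 = -167.0000 / 302.0000 = -0.553

-0.553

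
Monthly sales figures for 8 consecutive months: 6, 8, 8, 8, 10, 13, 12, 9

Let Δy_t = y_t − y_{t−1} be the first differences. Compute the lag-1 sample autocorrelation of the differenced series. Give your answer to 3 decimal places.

First differences Δy: 2, 0, 0, 2, 3, -1, -3
Mean of differences = 0.4286
Numerator Σ(Δy_t−Δȳ)(Δy_{t+1}−Δȳ) = 4.1020
Denominator Σ(Δy_t−Δȳ)² = 25.7143
r_1(Δy) = 4.1020 / 25.7143 = 0.160

0.160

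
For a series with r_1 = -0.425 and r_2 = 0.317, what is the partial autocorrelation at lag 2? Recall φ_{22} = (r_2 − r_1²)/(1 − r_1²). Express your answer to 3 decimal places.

φ_{22} = (r_2 − r_1²) / (1 − r_1²)
r_1² = (-0.425)² = 0.180625
Numerator = 0.317 − 0.1806 = 0.1364; denominator = 1 − 0.1806 = 0.8194
φ_{22} = 0.1364 / 0.8194 = 0.166

0.166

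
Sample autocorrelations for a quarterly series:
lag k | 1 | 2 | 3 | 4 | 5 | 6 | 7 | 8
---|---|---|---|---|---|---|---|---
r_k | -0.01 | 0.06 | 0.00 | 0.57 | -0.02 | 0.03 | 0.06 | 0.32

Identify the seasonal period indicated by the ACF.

The largest autocorrelation is r_4 = 0.57, with a weaker echo at lag 8 (0.32); the remaining lags stay at or below 0.06.
The dominant spike at lag 4 indicates a seasonal period of 4.

4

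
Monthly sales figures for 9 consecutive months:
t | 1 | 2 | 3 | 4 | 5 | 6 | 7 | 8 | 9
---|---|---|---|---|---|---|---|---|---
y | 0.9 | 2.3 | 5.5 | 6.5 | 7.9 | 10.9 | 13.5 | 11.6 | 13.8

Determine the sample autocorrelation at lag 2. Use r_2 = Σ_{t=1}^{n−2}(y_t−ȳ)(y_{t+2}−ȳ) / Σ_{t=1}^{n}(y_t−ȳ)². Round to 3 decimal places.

Mean ȳ = (0.9 + 2.3 + 5.5 + 6.5 + 7.9 + 10.9 + 13.5 + 11.6 + 13.8)/9 = 8.1000
Numerator Σ_{t=1}^{7}(y_t−ȳ)(y_{t+2}−ȳ) = 63.5400
Denominator Σ(y_t−ȳ)² = 176.5800
r_2 = 63.5400 / 176.5800 = 0.360

0.360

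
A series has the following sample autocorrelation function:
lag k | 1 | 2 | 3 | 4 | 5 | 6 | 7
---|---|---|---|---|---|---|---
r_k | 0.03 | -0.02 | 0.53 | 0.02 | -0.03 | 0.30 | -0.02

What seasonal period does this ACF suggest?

The largest autocorrelation is r_3 = 0.53, with a weaker echo at lag 6 (0.30); the remaining lags stay at or below 0.03.
The dominant spike at lag 3 indicates a seasonal period of 3.

3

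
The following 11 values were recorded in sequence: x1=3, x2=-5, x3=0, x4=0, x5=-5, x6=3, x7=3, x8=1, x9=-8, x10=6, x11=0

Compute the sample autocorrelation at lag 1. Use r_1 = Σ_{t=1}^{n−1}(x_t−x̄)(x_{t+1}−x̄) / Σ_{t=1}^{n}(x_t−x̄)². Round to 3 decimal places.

Mean x̄ = (3 − 5 + 0 + 0 − 5 + 3 + 3 + 1 − 8 + 6 + 0)/11 = -0.1818
Numerator Σ_{t=1}^{10}(x_t−x̄)(x_{t+1}−x̄) = -74.9421
Denominator Σ(x_t−x̄)² = 177.6364
r_1 = -74.9421 / 177.6364 = -0.422

-0.422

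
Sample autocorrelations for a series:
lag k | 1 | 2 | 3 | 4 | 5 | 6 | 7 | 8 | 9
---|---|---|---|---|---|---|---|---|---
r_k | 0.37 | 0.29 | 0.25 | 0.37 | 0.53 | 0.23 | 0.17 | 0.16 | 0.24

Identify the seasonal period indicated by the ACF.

5

The largest autocorrelation is r_5 = 0.53; the remaining lags stay at or below 0.37. The elevated value at lag 1 (0.37), dropping to 0.29 at lag 2, reflects decaying short-term dependence rather than seasonality.
The dominant spike at lag 5 indicates a seasonal period of 5.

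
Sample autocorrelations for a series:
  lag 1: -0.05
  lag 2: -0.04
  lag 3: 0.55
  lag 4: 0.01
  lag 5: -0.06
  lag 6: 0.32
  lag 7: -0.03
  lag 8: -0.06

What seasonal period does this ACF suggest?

The largest autocorrelation is r_3 = 0.55, with a weaker echo at lag 6 (0.32); the remaining lags stay at or below 0.01.
The dominant spike at lag 3 indicates a seasonal period of 3.

3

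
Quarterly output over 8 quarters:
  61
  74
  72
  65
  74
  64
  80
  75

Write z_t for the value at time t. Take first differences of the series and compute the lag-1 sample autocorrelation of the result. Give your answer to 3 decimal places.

-0.642

First differences Δz: 13, -2, -7, 9, -10, 16, -5
Mean of differences = 2.0000
Numerator Σ(Δz_t−Δz̄)(Δz_{t+1}−Δz̄) = -421.0000
Denominator Σ(Δz_t−Δz̄)² = 656.0000
r_1(Δz) = -421.0000 / 656.0000 = -0.642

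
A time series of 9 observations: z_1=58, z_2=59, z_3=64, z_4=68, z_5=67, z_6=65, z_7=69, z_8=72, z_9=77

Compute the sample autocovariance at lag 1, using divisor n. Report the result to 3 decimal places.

Mean z̄ = (58 + 59 + 64 + 68 + 67 + 65 + 69 + 72 + 77)/9 = 66.5556
Σ_{t=1}^{8}(z_t−z̄)(z_{t+1}−z̄) = 146.5802
γ_1 = 146.5802 / 9 = 16.287

16.287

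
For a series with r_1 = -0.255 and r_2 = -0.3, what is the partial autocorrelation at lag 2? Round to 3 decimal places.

φ_{22} = (r_2 − r_1²) / (1 − r_1²)
r_1² = (-0.255)² = 0.065025
Numerator = -0.3 − 0.0650 = -0.3650; denominator = 1 − 0.0650 = 0.9350
φ_{22} = -0.3650 / 0.9350 = -0.390

-0.390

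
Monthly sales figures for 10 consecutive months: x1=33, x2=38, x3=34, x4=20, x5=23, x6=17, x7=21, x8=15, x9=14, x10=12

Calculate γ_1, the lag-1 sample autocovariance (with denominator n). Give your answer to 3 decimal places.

Mean x̄ = (33 + 38 + 34 + 20 + 23 + 17 + 21 + 15 + 14 + 12)/10 = 22.7000
Σ_{t=1}^{9}(x_t−x̄)(x_{t+1}−x̄) = 480.3100
γ_1 = 480.3100 / 10 = 48.031

48.031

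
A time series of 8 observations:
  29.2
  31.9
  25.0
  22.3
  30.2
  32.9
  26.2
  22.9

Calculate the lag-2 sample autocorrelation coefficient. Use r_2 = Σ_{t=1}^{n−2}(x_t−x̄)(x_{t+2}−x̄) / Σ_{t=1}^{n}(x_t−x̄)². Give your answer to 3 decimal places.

-0.787

Mean x̄ = (29.2 + 31.9 + 25.0 + 22.3 + 30.2 + 32.9 + 26.2 + 22.9)/8 = 27.5750
Σ(x_t−x̄)(x_{t+2}−x̄) = (-4.1844) + (-22.8144) + (-6.7594) + (-28.0894) + (-3.6094) + (-24.8944) = -90.3513
Denominator Σ(x_t−x̄)² = 114.7950
r_2 = -90.3513 / 114.7950 = -0.787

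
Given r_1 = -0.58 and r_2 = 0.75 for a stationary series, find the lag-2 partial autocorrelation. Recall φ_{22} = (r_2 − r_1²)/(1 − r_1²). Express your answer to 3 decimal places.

0.623

φ_{22} = (r_2 − r_1²) / (1 − r_1²)
r_1² = (-0.58)² = 0.3364
Numerator = 0.75 − 0.3364 = 0.4136; denominator = 1 − 0.3364 = 0.6636
φ_{22} = 0.4136 / 0.6636 = 0.623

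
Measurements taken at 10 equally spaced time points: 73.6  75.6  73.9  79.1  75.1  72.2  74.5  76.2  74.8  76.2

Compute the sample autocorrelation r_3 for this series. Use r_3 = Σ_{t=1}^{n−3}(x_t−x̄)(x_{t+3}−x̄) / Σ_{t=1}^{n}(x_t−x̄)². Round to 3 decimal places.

Mean x̄ = (73.6 + 75.6 + 73.9 + 79.1 + 75.1 + 72.2 + 74.5 + 76.2 + 74.8 + 76.2)/10 = 75.1200
Σ(x_t−x̄)(x_{t+3}−x̄) = (-6.0496) + (-0.0096) + (3.5624) + (-2.4676) + (-0.0216) + (0.9344) + (-0.6696) = -4.7212
Denominator Σ(x_t−x̄)² = 31.2160
r_3 = -4.7212 / 31.2160 = -0.151

-0.151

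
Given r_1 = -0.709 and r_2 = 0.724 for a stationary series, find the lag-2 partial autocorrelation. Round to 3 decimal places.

0.445

φ_{22} = (r_2 − r_1²) / (1 − r_1²)
r_1² = (-0.709)² = 0.502681
Numerator = 0.724 − 0.5027 = 0.2213; denominator = 1 − 0.5027 = 0.4973
φ_{22} = 0.2213 / 0.4973 = 0.445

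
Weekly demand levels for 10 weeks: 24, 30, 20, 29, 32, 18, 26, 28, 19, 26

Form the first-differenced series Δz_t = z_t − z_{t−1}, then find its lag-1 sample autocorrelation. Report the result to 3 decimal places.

-0.548

First differences Δz: 6, -10, 9, 3, -14, 8, 2, -9, 7
Mean of differences = 0.2222
Numerator Σ(Δz_t−Δz̄)(Δz_{t+1}−Δz̄) = -339.6049
Denominator Σ(Δz_t−Δz̄)² = 619.5556
r_1(Δz) = -339.6049 / 619.5556 = -0.548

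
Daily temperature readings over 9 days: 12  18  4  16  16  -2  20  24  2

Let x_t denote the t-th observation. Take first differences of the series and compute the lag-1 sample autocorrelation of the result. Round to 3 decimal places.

-0.384

First differences Δx: 6, -14, 12, 0, -18, 22, 4, -22
Mean of differences = -1.2500
Numerator Σ(Δx_t−Δx̄)(Δx_{t+1}−Δx̄) = -642.0625
Denominator Σ(Δx_t−Δx̄)² = 1671.5000
r_1(Δx) = -642.0625 / 1671.5000 = -0.384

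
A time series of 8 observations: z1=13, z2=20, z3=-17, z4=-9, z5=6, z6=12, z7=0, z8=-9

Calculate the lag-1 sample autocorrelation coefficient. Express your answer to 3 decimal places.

Mean z̄ = (13 + 20 − 17 − 9 + 6 + 12 + 0 − 9)/8 = 2.0000
Deviations from mean: 11.0000, 18.0000, -19.0000, -11.0000, 4.0000, 10.0000, -2.0000, -11.0000
Σ(z_t−z̄)(z_{t+1}−z̄) = (198.0000) + (-342.0000) + (209.0000) + (-44.0000) + (40.0000) + (-20.0000) + (22.0000) = 63.0000
Denominator Σ(z_t−z̄)² = 1168.0000
r_1 = 63.0000 / 1168.0000 = 0.054

0.054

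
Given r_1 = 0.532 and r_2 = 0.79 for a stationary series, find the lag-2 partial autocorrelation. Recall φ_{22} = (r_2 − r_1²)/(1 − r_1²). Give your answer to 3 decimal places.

φ_{22} = (r_2 − r_1²) / (1 − r_1²)
r_1² = (0.532)² = 0.283024
Numerator = 0.79 − 0.2830 = 0.5070; denominator = 1 − 0.2830 = 0.7170
φ_{22} = 0.5070 / 0.7170 = 0.707

0.707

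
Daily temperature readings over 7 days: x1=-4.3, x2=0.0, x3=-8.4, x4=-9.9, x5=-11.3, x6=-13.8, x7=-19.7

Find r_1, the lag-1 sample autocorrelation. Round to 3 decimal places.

0.459

Mean x̄ = (-4.3 + 0.0 − 8.4 − 9.9 − 11.3 − 13.8 − 19.7)/7 = -9.6286
Deviations from mean: 5.3286, 9.6286, 1.2286, -0.2714, -1.6714, -4.1714, -10.0714
Numerator Σ_{t=1}^{6}(x_t−x̄)(x_{t+1}−x̄) = 112.2406
Denominator Σ(x_t−x̄)² = 244.3143
r_1 = 112.2406 / 244.3143 = 0.459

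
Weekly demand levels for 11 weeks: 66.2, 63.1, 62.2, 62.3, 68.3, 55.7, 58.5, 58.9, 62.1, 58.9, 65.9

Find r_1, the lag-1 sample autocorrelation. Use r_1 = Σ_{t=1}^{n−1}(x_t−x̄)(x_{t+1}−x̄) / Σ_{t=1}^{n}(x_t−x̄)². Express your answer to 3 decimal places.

-0.087

Mean x̄ = (66.2 + 63.1 + 62.2 + 62.3 + 68.3 + 55.7 + 58.5 + 58.9 + 62.1 + 58.9 + 65.9)/11 = 62.0091
Numerator Σ_{t=1}^{10}(x_t−x̄)(x_{t+1}−x̄) = -12.6374
Denominator Σ(x_t−x̄)² = 145.0491
r_1 = -12.6374 / 145.0491 = -0.087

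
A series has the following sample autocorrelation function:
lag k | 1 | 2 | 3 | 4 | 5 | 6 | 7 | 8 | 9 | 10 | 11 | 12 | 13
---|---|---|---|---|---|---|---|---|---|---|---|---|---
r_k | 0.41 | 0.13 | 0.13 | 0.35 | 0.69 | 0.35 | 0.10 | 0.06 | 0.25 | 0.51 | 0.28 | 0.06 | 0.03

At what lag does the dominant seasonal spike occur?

5

The largest autocorrelation is r_5 = 0.69, with a weaker echo at lag 10 (0.51); the remaining lags stay at or below 0.41. The elevated value at lag 1 (0.41), dropping to 0.13 at lag 2, reflects decaying short-term dependence rather than seasonality.
The dominant spike at lag 5 indicates a seasonal period of 5.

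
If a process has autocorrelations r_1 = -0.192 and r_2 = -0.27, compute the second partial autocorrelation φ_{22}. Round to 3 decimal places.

φ_{22} = (r_2 − r_1²) / (1 − r_1²)
r_1² = (-0.192)² = 0.036864
Numerator = -0.27 − 0.0369 = -0.3069; denominator = 1 − 0.0369 = 0.9631
φ_{22} = -0.3069 / 0.9631 = -0.319

-0.319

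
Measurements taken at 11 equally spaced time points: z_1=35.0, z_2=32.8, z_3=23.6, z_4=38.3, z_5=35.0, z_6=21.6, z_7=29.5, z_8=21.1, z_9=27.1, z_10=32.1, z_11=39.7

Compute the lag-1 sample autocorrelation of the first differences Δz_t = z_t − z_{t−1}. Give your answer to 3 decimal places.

First differences Δz: -2.2, -9.2, 14.7, -3.3, -13.4, 7.9, -8.4, 6.0, 5.0, 7.6
Mean of differences = 0.4700
Numerator Σ(Δz_t−Δz̄)(Δz_{t+1}−Δz̄) = -273.8019
Denominator Σ(Δz_t−Δz̄)² = 745.5410
r_1(Δz) = -273.8019 / 745.5410 = -0.367

-0.367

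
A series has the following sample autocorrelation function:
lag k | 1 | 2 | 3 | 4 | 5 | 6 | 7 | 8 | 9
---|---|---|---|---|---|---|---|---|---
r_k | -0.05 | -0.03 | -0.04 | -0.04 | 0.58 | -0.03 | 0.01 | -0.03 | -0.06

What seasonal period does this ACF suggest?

5

The largest autocorrelation is r_5 = 0.58; the remaining lags stay at or below 0.01.
The dominant spike at lag 5 indicates a seasonal period of 5.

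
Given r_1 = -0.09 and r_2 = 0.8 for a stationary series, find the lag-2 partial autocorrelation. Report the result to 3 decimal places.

φ_{22} = (r_2 − r_1²) / (1 − r_1²)
r_1² = (-0.09)² = 0.0081
Numerator = 0.8 − 0.0081 = 0.7919; denominator = 1 − 0.0081 = 0.9919
φ_{22} = 0.7919 / 0.9919 = 0.798

0.798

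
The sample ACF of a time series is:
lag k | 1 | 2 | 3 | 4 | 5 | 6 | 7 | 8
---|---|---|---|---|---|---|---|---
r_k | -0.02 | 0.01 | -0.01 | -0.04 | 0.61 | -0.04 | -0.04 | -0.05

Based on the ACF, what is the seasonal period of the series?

5

The largest autocorrelation is r_5 = 0.61; the remaining lags stay at or below 0.01.
The dominant spike at lag 5 indicates a seasonal period of 5.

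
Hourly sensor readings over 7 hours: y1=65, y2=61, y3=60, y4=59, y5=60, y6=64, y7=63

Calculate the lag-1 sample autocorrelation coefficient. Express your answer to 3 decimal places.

0.229

Mean ȳ = (65 + 61 + 60 + 59 + 60 + 64 + 63)/7 = 61.7143
Σ(y_t−ȳ)(y_{t+1}−ȳ) = (-2.3469) + (1.2245) + (4.6531) + (4.6531) + (-3.9184) + (2.9388) = 7.2041
Denominator Σ(y_t−ȳ)² = 31.4286
r_1 = 7.2041 / 31.4286 = 0.229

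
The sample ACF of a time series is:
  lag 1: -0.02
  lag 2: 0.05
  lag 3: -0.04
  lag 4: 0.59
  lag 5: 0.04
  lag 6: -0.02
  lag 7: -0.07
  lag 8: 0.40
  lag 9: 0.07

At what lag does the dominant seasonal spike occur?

4

The largest autocorrelation is r_4 = 0.59, with a weaker echo at lag 8 (0.40); the remaining lags stay at or below 0.07.
The dominant spike at lag 4 indicates a seasonal period of 4.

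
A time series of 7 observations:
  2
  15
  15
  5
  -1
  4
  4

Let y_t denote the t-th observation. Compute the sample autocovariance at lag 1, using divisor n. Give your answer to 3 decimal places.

Mean ȳ = (2 + 15 + 15 + 5 − 1 + 4 + 4)/7 = 6.2857
Σ_{t=1}^{6}(y_t−ȳ)(y_{t+1}−ȳ) = 58.6327
γ_1 = 58.6327 / 7 = 8.376

8.376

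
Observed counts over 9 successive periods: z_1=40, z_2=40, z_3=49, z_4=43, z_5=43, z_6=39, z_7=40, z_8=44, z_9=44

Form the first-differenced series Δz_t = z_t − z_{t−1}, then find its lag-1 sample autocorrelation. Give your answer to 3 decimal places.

-0.380

First differences Δz: 0, 9, -6, 0, -4, 1, 4, 0
Mean of differences = 0.5000
Numerator Σ(Δz_t−Δz̄)(Δz_{t+1}−Δz̄) = -56.2500
Denominator Σ(Δz_t−Δz̄)² = 148.0000
r_1(Δz) = -56.2500 / 148.0000 = -0.380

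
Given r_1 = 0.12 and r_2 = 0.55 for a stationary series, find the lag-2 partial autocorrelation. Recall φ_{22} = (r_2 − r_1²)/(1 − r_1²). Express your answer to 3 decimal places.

0.543

φ_{22} = (r_2 − r_1²) / (1 − r_1²)
r_1² = (0.12)² = 0.0144
Numerator = 0.55 − 0.0144 = 0.5356; denominator = 1 − 0.0144 = 0.9856
φ_{22} = 0.5356 / 0.9856 = 0.543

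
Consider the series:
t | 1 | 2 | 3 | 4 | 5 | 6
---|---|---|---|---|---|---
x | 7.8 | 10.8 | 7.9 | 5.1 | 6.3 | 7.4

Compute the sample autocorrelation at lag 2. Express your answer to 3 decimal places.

Mean x̄ = (7.8 + 10.8 + 7.9 + 5.1 + 6.3 + 7.4)/6 = 7.5500
Numerator Σ_{t=1}^{4}(x_t−x̄)(x_{t+2}−x̄) = -7.9450
Denominator Σ(x_t−x̄)² = 18.3350
r_2 = -7.9450 / 18.3350 = -0.433

-0.433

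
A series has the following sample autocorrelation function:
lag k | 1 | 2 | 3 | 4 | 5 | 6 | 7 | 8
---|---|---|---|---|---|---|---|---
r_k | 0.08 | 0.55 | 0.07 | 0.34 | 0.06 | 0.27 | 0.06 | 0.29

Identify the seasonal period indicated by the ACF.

2

The largest autocorrelation is r_2 = 0.55, with weaker echoes at lags 4 (0.34), 6 (0.27) and 8 (0.29); the remaining lags stay at or below 0.08.
The dominant spike at lag 2 indicates a seasonal period of 2.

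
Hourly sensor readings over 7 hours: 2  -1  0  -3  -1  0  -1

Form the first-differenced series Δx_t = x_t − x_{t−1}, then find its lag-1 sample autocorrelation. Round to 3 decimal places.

-0.457

First differences Δx: -3, 1, -3, 2, 1, -1
Mean of differences = -0.5000
Numerator Σ(Δx_t−Δx̄)(Δx_{t+1}−Δx̄) = -10.7500
Denominator Σ(Δx_t−Δx̄)² = 23.5000
r_1(Δx) = -10.7500 / 23.5000 = -0.457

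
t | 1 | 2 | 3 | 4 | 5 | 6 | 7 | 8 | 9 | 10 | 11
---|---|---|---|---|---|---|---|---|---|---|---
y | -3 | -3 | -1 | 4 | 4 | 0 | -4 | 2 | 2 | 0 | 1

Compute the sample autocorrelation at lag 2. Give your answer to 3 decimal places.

Mean ȳ = (-3 − 3 − 1 + 4 + 4 + 0 − 4 + 2 + 2 + 0 + 1)/11 = 0.1818
Numerator Σ_{t=1}^{9}(y_t−ȳ)(y_{t+2}−ȳ) = -36.3388
Denominator Σ(y_t−ȳ)² = 75.6364
r_2 = -36.3388 / 75.6364 = -0.480

-0.480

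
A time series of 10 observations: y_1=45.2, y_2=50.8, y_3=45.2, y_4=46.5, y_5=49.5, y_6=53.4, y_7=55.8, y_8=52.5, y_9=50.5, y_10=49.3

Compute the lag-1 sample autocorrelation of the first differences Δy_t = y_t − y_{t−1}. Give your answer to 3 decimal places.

-0.116

First differences Δy: 5.6, -5.6, 1.3, 3.0, 3.9, 2.4, -3.3, -2.0, -1.2
Mean of differences = 0.4556
Numerator Σ(Δy_t−Δȳ)(Δy_{t+1}−Δȳ) = -12.6709
Denominator Σ(Δy_t−Δȳ)² = 108.8422
r_1(Δy) = -12.6709 / 108.8422 = -0.116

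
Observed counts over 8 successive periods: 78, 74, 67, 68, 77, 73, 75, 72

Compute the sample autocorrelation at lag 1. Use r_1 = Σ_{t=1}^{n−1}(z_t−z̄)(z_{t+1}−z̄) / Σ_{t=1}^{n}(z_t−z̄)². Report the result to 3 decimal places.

0.065

Mean z̄ = (78 + 74 + 67 + 68 + 77 + 73 + 75 + 72)/8 = 73.0000
Numerator Σ_{t=1}^{7}(z_t−z̄)(z_{t+1}−z̄) = 7.0000
Denominator Σ(z_t−z̄)² = 108.0000
r_1 = 7.0000 / 108.0000 = 0.065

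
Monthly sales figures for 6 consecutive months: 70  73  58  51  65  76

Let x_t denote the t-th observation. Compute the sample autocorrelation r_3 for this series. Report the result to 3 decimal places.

Mean x̄ = (70 + 73 + 58 + 51 + 65 + 76)/6 = 65.5000
Deviations from mean: 4.5000, 7.5000, -7.5000, -14.5000, -0.5000, 10.5000
Numerator Σ_{t=1}^{3}(x_t−x̄)(x_{t+3}−x̄) = -147.7500
Denominator Σ(x_t−x̄)² = 453.5000
r_3 = -147.7500 / 453.5000 = -0.326

-0.326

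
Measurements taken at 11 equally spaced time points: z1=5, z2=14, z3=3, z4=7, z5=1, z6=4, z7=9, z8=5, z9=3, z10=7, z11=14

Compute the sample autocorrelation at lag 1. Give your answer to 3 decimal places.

-0.166

Mean z̄ = (5 + 14 + 3 + 7 + 1 + 4 + 9 + 5 + 3 + 7 + 14)/11 = 6.5455
Numerator Σ_{t=1}^{10}(z_t−z̄)(z_{t+1}−z̄) = -30.7521
Denominator Σ(z_t−z̄)² = 184.7273
r_1 = -30.7521 / 184.7273 = -0.166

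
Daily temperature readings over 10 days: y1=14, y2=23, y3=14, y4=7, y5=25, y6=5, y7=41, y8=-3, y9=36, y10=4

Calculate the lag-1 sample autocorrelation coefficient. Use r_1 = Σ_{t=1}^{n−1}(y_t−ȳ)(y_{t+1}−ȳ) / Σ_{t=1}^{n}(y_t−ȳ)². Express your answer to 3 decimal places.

Mean ȳ = (14 + 23 + 14 + 7 + 25 + 5 + 41 − 3 + 36 + 4)/10 = 16.6000
Numerator Σ_{t=1}^{9}(y_t−ȳ)(y_{t+1}−ȳ) = -1572.3600
Denominator Σ(y_t−ȳ)² = 1866.4000
r_1 = -1572.3600 / 1866.4000 = -0.842

-0.842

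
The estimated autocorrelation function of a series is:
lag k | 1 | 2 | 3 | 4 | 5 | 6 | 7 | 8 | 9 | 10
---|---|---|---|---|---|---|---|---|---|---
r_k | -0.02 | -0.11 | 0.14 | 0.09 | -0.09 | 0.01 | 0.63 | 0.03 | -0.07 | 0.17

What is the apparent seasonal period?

The largest autocorrelation is r_7 = 0.63; the remaining lags stay at or below 0.17.
The dominant spike at lag 7 indicates a seasonal period of 7.

7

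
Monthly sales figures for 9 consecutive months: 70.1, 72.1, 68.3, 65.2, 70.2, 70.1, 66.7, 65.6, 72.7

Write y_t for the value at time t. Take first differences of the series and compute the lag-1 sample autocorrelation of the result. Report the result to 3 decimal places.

-0.117

First differences Δy: 2.0, -3.8, -3.1, 5.0, -0.1, -3.4, -1.1, 7.1
Mean of differences = 0.3250
Numerator Σ(Δy_t−Δȳ)(Δy_{t+1}−Δȳ) = -13.5431
Denominator Σ(Δy_t−Δȳ)² = 115.3950
r_1(Δy) = -13.5431 / 115.3950 = -0.117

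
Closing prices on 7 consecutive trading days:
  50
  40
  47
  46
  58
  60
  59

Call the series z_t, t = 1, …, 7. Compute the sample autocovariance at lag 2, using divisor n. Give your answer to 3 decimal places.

Mean z̄ = (50 + 40 + 47 + 46 + 58 + 60 + 59)/7 = 51.4286
Σ_{t=1}^{5}(z_t−z̄)(z_{t+2}−z̄) = 42.4898
γ_2 = 42.4898 / 7 = 6.070

6.070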